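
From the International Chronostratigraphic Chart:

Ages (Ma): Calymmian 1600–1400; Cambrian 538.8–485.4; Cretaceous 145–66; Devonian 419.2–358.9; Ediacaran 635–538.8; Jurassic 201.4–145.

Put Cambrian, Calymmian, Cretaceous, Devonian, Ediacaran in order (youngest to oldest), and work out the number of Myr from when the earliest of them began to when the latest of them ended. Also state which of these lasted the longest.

Start ages (Ma): Calymmian 1600, Ediacaran 635, Cambrian 538.8, Devonian 419.2, Cretaceous 145.
Ordered youngest to oldest: Cretaceous, Devonian, Cambrian, Ediacaran, Calymmian.
Span = 1600 − 66 = 1534 Myr.
Durations: Cambrian 53.4, Calymmian 200, Ediacaran 96.2, Cretaceous 79, Devonian 60.3 → longest is Calymmian (200 Myr).

Cretaceous → Devonian → Cambrian → Ediacaran → Calymmian; total span 1534 Myr; longest is Calymmian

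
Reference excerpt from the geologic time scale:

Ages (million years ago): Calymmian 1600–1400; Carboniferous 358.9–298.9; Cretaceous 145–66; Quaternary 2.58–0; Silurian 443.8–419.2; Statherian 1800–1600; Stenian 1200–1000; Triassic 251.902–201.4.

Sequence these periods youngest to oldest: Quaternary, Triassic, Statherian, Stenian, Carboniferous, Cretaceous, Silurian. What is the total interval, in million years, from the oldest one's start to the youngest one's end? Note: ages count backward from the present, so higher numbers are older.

Start ages (Ma): Statherian 1800, Stenian 1200, Silurian 443.8, Carboniferous 358.9, Triassic 251.902, Cretaceous 145, Quaternary 2.58.
Ordered youngest to oldest: Quaternary, Cretaceous, Triassic, Carboniferous, Silurian, Stenian, Statherian.
Span = 1800 − 0 = 1800 Myr.

Quaternary → Cretaceous → Triassic → Carboniferous → Silurian → Stenian → Statherian; total span 1800 Myr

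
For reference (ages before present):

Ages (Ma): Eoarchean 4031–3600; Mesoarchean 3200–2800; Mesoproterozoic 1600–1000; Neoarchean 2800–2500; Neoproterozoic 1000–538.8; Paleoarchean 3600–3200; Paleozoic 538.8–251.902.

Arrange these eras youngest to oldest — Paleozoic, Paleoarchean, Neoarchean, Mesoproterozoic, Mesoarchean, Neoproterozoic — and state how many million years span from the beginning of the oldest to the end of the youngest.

Paleozoic, Neoproterozoic, Mesoproterozoic, Neoarchean, Mesoarchean, Paleoarchean; total span 3348.098 Myr

Start ages (Ma): Paleoarchean 3600, Mesoarchean 3200, Neoarchean 2800, Mesoproterozoic 1600, Neoproterozoic 1000, Paleozoic 538.8.
Ordered youngest to oldest: Paleozoic, Neoproterozoic, Mesoproterozoic, Neoarchean, Mesoarchean, Paleoarchean.
Span = 3600 − 251.902 = 3348.098 Myr.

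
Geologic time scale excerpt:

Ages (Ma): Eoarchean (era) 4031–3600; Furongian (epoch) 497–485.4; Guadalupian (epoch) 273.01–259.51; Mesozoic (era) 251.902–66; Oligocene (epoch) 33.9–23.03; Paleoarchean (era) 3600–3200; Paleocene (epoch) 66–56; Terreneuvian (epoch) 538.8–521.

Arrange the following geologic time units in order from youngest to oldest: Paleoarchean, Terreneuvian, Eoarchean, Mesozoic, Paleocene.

Paleocene, Mesozoic, Terreneuvian, Paleoarchean, Eoarchean

The oldest of these is Eoarchean (starts 4031 Ma) and the youngest is Paleocene (ends 56 Ma).
In between, by decreasing start age: Paleoarchean (3600), Terreneuvian (538.8), Mesozoic (251.902).
Listing youngest first means reversing that sequence.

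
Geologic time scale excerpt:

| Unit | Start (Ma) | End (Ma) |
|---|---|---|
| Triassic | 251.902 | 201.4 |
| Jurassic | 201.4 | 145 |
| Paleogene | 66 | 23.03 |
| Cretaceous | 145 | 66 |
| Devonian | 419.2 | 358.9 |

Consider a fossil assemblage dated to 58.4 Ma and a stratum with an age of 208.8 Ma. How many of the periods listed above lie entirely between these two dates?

The older date is 208.8 Ma and the younger is 58.4 Ma.
Periods with start < 208.8 and end > 58.4 Ma: Jurassic (201.4–145), Cretaceous (145–66).
That is 2 complete periods.

2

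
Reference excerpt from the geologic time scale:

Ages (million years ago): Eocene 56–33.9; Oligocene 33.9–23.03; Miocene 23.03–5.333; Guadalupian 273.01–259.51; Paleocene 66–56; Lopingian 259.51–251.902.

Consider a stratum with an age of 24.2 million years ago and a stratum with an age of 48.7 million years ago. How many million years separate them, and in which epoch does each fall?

Elapsed time: 48.7 − 24.2 = 24.5 Myr.
24.2 Ma lies within 33.9–23.03 Ma: Oligocene.
48.7 Ma lies within 56–33.9 Ma: Eocene.

24.5 million years apart; the first in the Oligocene, the second in the Eocene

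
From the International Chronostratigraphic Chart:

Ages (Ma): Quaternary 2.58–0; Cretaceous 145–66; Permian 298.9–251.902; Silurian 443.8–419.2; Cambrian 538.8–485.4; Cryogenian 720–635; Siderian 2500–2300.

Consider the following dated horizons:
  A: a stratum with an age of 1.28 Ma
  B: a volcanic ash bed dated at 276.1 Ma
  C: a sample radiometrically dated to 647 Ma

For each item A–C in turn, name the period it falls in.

A — Quaternary; B — Permian; C — Cryogenian

Match each age against the start–end ranges in the excerpt: A = 1.28 Ma → Quaternary (2.58–0); B = 276.1 Ma → Permian (298.9–251.902); C = 647 Ma → Cryogenian (720–635).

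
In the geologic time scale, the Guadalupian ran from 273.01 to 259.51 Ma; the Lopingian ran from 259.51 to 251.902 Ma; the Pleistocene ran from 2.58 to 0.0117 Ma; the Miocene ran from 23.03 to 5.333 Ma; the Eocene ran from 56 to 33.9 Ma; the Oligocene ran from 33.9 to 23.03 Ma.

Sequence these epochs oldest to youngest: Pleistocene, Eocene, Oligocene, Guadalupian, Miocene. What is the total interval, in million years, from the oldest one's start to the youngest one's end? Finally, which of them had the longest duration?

Guadalupian, Eocene, Oligocene, Miocene, Pleistocene; total span 272.9983 Myr; longest is Eocene

Start ages (Ma): Guadalupian 273.01, Eocene 56, Oligocene 33.9, Miocene 23.03, Pleistocene 2.58.
Ordered oldest to youngest: Guadalupian, Eocene, Oligocene, Miocene, Pleistocene.
Span = 273.01 − 0.0117 = 272.9983 Myr.
Durations: Eocene 22.1, Pleistocene 2.5683, Miocene 17.697, Guadalupian 13.5, Oligocene 10.87 → longest is Eocene (22.1 Myr).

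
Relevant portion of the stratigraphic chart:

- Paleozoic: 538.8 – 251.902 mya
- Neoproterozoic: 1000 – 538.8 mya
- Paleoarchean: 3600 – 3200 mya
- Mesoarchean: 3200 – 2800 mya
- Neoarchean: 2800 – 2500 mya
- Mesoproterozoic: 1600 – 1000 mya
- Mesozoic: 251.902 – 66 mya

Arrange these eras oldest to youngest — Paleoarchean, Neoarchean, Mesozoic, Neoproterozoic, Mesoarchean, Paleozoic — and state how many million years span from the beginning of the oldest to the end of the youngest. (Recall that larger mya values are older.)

From the excerpt: Paleoarchean 3600–3200; Neoarchean 2800–2500; Mesozoic 251.902–66; Neoproterozoic 1000–538.8; Mesoarchean 3200–2800; Paleozoic 538.8–251.902 (Ma).
Larger Ma is earlier, so the oldest is Paleoarchean and the youngest is Mesozoic; oldest to youngest: Paleoarchean, Mesoarchean, Neoarchean, Neoproterozoic, Paleozoic, Mesozoic.
Oldest start 3600 minus youngest end 66 gives 3534 Myr overall.

Paleoarchean, Mesoarchean, Neoarchean, Neoproterozoic, Paleozoic, Mesozoic; total span 3534 Myr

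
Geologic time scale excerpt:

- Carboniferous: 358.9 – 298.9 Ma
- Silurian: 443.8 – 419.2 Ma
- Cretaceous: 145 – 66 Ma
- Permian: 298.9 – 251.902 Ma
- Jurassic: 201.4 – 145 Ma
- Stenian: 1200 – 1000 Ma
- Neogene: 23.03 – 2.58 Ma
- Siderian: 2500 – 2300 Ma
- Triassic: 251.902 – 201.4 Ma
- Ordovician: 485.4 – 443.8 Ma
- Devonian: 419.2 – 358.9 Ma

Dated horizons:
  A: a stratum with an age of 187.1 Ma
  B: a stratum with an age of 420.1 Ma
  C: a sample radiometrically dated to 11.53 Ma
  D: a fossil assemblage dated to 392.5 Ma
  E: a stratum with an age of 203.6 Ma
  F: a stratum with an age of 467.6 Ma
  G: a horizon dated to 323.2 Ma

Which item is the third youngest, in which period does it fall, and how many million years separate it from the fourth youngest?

E, in the Triassic; 119.6 million years to G

Sorted youngest-first by Ma: C (11.53), A (187.1), E (203.6), G (323.2), D (392.5), B (420.1), F (467.6).
The third youngest is E at 203.6 Ma, which lies in 251.902–201.4 Ma: the Triassic.
The fourth youngest is G at 323.2 Ma; separation = |203.6 − 323.2| = 119.6 Myr.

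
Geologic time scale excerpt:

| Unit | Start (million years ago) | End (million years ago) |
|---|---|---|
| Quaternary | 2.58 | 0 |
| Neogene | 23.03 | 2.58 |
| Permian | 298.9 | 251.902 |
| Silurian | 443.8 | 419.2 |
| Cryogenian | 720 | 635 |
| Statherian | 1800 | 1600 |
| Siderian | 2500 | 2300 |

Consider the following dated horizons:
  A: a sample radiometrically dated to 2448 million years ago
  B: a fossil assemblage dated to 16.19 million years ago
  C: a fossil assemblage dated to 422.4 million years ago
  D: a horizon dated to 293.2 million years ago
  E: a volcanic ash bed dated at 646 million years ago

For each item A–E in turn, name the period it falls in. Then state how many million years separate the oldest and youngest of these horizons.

A — Siderian; B — Neogene; C — Silurian; D — Permian; E — Cryogenian; span 2431.81 million years

Match each age against the start–end ranges in the excerpt: A = 2448 Ma → Siderian (2500–2300); B = 16.19 Ma → Neogene (23.03–2.58); C = 422.4 Ma → Silurian (443.8–419.2); D = 293.2 Ma → Permian (298.9–251.902); E = 646 Ma → Cryogenian (720–635).
The largest age is 2448 Ma and the smallest is 16.19 Ma; their difference is 2431.81 Myr.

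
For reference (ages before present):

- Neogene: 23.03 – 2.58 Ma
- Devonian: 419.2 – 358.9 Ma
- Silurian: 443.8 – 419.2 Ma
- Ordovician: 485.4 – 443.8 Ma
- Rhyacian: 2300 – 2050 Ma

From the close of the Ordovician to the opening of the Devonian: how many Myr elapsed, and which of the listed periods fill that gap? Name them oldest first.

24.6 million years; Silurian

End of Ordovician = 443.8 Ma; start of Devonian = 419.2 Ma.
Gap = 443.8 − 419.2 = 24.6 Myr.
Periods wholly inside 443.8–419.2 Ma: Silurian (443.8–419.2).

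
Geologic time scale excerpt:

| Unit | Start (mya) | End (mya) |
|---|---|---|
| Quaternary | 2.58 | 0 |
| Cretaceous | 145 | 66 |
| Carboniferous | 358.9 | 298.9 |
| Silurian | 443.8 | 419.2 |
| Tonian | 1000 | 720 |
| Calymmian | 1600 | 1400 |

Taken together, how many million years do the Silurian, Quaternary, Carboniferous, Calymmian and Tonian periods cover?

Duration is start − end for each: (443.8 − 419.2) + (2.58 − 0) + (358.9 − 298.9) + (1600 − 1400) + (1000 − 720).
That is 24.6 + 2.58 + 60 + 200 + 280, which totals 567.18 million years.

567.18 million years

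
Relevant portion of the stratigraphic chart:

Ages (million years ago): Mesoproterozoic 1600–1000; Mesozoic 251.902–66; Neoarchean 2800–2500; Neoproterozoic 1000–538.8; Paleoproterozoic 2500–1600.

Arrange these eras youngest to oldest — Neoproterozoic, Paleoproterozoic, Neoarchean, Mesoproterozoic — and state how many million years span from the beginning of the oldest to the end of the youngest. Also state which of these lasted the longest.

Start ages (Ma): Neoarchean 2800, Paleoproterozoic 2500, Mesoproterozoic 1600, Neoproterozoic 1000.
Ordered youngest to oldest: Neoproterozoic, Mesoproterozoic, Paleoproterozoic, Neoarchean.
Span = 2800 − 538.8 = 2261.2 Myr.
Durations: Neoproterozoic 461.2, Neoarchean 300, Paleoproterozoic 900, Mesoproterozoic 600 → longest is Paleoproterozoic (900 Myr).

Neoproterozoic → Mesoproterozoic → Paleoproterozoic → Neoarchean; total span 2261.2 Myr; longest is Paleoproterozoic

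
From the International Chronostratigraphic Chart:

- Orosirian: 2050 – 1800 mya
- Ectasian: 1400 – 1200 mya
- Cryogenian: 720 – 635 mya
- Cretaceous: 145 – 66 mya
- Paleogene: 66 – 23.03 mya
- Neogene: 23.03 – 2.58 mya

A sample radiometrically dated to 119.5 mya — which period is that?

Cretaceous

119.5 Ma lies between 145 and 66 Ma, so it falls in the Cretaceous.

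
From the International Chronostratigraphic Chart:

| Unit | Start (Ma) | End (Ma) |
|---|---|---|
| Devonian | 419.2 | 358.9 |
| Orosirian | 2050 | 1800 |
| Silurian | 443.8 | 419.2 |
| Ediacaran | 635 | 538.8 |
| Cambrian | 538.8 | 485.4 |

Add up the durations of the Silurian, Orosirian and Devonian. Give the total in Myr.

Duration is start − end for each: (443.8 − 419.2) + (2050 − 1800) + (419.2 − 358.9).
That is 24.6 + 250 + 60.3, which totals 334.9 million years.

334.9 million years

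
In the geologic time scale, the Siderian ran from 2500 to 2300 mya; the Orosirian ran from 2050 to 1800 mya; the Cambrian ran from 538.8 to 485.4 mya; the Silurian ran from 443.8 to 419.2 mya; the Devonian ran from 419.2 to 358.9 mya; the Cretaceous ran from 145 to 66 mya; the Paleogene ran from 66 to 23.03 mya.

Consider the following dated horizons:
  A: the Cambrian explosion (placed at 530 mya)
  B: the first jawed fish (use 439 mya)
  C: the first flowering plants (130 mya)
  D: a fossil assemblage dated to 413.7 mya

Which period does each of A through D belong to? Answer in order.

A — Cambrian; B — Silurian; C — Cretaceous; D — Devonian

A: 530 Ma lies in 538.8–485.4 Ma, so Cambrian.
B: 439 Ma lies in 443.8–419.2 Ma, so Silurian.
C: 130 Ma lies in 145–66 Ma, so Cretaceous.
D: 413.7 Ma lies in 419.2–358.9 Ma, so Devonian.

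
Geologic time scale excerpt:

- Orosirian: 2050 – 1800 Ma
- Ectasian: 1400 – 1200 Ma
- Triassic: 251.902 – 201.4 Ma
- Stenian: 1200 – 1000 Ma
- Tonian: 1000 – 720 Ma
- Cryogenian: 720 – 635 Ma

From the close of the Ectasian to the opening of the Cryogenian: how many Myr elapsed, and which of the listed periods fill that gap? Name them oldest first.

End of Ectasian = 1200 Ma; start of Cryogenian = 720 Ma.
Gap = 1200 − 720 = 480 Myr.
Periods wholly inside 1200–720 Ma: Stenian (1200–1000), Tonian (1000–720).

480 million years; Stenian, Tonian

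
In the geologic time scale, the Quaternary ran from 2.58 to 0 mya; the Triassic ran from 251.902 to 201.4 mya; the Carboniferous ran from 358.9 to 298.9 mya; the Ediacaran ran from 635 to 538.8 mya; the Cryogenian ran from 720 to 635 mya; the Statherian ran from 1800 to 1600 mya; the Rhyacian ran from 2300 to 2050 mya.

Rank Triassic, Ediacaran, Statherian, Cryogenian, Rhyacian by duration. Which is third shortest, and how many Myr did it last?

Ediacaran, 96.2 million years

Start − end for each: Triassic 251.902 − 201.4 = 50.502; Ediacaran 635 − 538.8 = 96.2; Statherian 1800 − 1600 = 200; Cryogenian 720 − 635 = 85; Rhyacian 2300 − 2050 = 250.
Ranking these from shortest: Triassic < Cryogenian < Ediacaran < Statherian < Rhyacian.
Position 3 in that ranking is Ediacaran, which lasted 96.2 Myr.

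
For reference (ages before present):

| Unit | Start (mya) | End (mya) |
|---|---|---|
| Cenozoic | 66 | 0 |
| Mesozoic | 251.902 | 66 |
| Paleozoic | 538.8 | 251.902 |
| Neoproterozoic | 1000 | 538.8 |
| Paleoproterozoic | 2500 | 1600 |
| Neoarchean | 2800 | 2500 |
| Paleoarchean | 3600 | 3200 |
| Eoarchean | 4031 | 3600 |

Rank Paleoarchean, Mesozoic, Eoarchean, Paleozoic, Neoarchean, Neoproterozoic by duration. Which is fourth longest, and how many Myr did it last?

Start − end for each: Paleoarchean 3600 − 3200 = 400; Mesozoic 251.902 − 66 = 185.902; Eoarchean 4031 − 3600 = 431; Paleozoic 538.8 − 251.902 = 286.898; Neoarchean 2800 − 2500 = 300; Neoproterozoic 1000 − 538.8 = 461.2.
Ranking these from longest: Neoproterozoic > Eoarchean > Paleoarchean > Neoarchean > Paleozoic > Mesozoic.
Position 4 in that ranking is Neoarchean, which lasted 300 Myr.

Neoarchean, 300 million years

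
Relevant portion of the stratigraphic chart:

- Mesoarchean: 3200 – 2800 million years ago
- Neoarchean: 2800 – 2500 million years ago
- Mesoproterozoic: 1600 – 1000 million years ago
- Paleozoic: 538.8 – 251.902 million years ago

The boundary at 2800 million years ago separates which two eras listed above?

The Mesoarchean ends at 2800 million years ago and the Neoarchean begins at 2800 million years ago, so they share that boundary.

Mesoarchean and Neoarchean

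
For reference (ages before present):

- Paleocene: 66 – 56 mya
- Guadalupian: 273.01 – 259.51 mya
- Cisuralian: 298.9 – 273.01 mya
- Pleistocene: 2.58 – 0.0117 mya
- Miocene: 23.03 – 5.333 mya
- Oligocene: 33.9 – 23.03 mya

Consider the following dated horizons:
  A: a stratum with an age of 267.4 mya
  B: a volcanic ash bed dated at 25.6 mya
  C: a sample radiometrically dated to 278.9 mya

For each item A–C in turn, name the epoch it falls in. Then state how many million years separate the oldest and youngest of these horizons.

A — Guadalupian; B — Oligocene; C — Cisuralian; span 253.3 million years

Match each age against the start–end ranges in the excerpt: A = 267.4 Ma → Guadalupian (273.01–259.51); B = 25.6 Ma → Oligocene (33.9–23.03); C = 278.9 Ma → Cisuralian (298.9–273.01).
The largest age is 278.9 Ma and the smallest is 25.6 Ma; their difference is 253.3 Myr.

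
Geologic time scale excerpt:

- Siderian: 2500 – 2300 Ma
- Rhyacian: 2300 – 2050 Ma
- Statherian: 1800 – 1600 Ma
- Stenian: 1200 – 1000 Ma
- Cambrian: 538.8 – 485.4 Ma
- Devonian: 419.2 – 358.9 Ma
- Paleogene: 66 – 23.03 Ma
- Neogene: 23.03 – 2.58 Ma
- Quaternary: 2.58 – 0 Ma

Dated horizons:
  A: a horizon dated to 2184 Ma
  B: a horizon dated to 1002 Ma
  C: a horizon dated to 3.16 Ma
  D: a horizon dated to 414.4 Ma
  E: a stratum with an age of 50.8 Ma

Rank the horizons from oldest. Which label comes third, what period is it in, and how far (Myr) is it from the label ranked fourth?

D, in the Devonian; 363.6 million years to E

Larger Ma means older, so oldest first: A 2184 > B 1002 > D 414.4 > E 50.8 > C 3.16.
Counting 3 along gives D (414.4 Ma); the excerpt puts that inside the Devonian, 419.2–358.9 Ma.
Next in line is E (50.8 Ma), and 414.4 − 50.8 = 363.6 Myr.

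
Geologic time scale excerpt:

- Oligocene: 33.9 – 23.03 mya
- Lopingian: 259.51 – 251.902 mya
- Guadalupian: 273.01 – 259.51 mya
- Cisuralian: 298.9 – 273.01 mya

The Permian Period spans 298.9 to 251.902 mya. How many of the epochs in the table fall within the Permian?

3

Epochs inside 298.9–251.902 Ma: Cisuralian, Guadalupian, Lopingian — 3 in total.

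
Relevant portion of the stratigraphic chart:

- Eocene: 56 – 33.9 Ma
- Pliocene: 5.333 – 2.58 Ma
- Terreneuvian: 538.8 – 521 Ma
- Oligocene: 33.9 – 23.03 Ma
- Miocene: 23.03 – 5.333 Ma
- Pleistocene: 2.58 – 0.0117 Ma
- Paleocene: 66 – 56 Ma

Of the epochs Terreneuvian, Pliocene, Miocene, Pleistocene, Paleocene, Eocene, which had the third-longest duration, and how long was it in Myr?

Miocene, 17.697 million years

Durations: Terreneuvian 17.8; Pliocene 2.753; Miocene 17.697; Pleistocene 2.5683; Paleocene 10; Eocene 22.1 Myr.
Sorted longest-first: Eocene (22.1), Terreneuvian (17.8), Miocene (17.697), Paleocene (10), Pliocene (2.753), Pleistocene (2.5683).
The third longest is Miocene at 17.697 Myr.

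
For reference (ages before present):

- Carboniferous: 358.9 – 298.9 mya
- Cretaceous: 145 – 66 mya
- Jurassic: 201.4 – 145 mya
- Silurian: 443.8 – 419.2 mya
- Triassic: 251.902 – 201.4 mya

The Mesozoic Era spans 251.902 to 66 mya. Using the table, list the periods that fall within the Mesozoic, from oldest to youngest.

Periods with both bounds inside 251.902–66 Ma: Triassic (251.902–201.4), Jurassic (201.4–145), Cretaceous (145–66).

Triassic, Jurassic, Cretaceous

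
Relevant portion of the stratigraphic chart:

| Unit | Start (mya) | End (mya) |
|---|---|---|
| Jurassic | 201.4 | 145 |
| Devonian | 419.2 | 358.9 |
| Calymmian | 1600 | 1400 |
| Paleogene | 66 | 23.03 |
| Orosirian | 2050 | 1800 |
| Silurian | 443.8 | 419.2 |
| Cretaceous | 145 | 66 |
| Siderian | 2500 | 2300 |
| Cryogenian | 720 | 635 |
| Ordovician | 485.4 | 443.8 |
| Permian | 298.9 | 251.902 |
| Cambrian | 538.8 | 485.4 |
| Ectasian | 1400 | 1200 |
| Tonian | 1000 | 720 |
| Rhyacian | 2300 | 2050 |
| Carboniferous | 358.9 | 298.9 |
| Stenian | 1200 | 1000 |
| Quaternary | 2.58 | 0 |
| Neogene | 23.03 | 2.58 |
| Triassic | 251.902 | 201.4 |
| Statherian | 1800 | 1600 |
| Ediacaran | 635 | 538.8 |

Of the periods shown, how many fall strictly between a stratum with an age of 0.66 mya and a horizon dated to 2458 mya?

20

2458 Ma sits inside the Siderian (2500–2300) and 0.66 Ma inside the Quaternary (2.58–0); neither of those is wholly between the two dates.
The listed periods lying completely between them are Rhyacian, Orosirian, Statherian, Calymmian, Ectasian, Stenian, Tonian, Cryogenian, Ediacaran, Cambrian, Ordovician, Silurian, Devonian, Carboniferous, Permian, Triassic, Jurassic, Cretaceous, Paleogene, Neogene — 20 in all.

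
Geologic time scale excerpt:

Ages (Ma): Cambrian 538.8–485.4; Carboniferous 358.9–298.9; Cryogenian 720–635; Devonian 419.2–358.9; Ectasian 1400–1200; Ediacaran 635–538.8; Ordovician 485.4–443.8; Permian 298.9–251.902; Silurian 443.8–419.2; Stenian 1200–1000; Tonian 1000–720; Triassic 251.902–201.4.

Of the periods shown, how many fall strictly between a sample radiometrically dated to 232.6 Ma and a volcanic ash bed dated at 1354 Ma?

10

The older date is 1354 Ma and the younger is 232.6 Ma.
Periods with start < 1354 and end > 232.6 Ma: Stenian (1200–1000), Tonian (1000–720), Cryogenian (720–635), Ediacaran (635–538.8), Cambrian (538.8–485.4), Ordovician (485.4–443.8), Silurian (443.8–419.2), Devonian (419.2–358.9), Carboniferous (358.9–298.9), Permian (298.9–251.902).
That is 10 complete periods.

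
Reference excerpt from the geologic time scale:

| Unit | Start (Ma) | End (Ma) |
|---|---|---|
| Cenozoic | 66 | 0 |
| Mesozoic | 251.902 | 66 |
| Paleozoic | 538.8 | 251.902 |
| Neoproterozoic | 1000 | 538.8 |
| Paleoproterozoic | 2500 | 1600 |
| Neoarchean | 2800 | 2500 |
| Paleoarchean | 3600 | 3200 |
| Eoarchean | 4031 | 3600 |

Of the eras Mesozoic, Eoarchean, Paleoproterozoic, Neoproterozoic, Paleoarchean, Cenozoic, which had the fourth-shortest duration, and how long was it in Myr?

Eoarchean, 431 million years

Start − end for each: Mesozoic 251.902 − 66 = 185.902; Eoarchean 4031 − 3600 = 431; Paleoproterozoic 2500 − 1600 = 900; Neoproterozoic 1000 − 538.8 = 461.2; Paleoarchean 3600 − 3200 = 400; Cenozoic 66 − 0 = 66.
Ranking these from shortest: Cenozoic < Mesozoic < Paleoarchean < Eoarchean < Neoproterozoic < Paleoproterozoic.
Position 4 in that ranking is Eoarchean, which lasted 431 Myr.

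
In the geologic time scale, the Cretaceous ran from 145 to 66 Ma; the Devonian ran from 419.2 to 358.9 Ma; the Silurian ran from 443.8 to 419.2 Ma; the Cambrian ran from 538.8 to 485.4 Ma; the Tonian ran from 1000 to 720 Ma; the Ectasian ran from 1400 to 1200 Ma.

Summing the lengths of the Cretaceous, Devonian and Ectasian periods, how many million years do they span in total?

Each duration: Cretaceous = 79; Devonian = 60.3; Ectasian = 200.
Sum: 79 + 60.3 + 200 = 339.3 Myr.

339.3 million years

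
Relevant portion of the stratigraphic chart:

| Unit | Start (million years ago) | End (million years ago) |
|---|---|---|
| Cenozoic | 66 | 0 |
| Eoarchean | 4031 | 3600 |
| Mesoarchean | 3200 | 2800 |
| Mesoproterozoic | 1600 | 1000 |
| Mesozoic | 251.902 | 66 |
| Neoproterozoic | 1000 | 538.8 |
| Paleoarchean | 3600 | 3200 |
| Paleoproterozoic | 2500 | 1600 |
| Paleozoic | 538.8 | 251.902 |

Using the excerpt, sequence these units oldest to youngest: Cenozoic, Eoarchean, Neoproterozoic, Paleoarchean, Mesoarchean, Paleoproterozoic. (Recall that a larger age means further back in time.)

Read off each span (Ma): Cenozoic 66–0; Eoarchean 4031–3600; Neoproterozoic 1000–538.8; Paleoarchean 3600–3200; Mesoarchean 3200–2800; Paleoproterozoic 2500–1600.
Larger Ma is older, so oldest→youngest is Eoarchean, Paleoarchean, Mesoarchean, Paleoproterozoic, Neoproterozoic, Cenozoic.

Eoarchean, Paleoarchean, Mesoarchean, Paleoproterozoic, Neoproterozoic, Cenozoic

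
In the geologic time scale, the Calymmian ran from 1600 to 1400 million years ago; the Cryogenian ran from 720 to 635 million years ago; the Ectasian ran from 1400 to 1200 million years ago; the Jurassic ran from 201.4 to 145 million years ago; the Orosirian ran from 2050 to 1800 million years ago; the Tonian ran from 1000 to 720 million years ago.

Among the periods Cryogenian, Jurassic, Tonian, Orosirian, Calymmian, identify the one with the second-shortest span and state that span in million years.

Cryogenian, 85 million years

Start − end for each: Cryogenian 720 − 635 = 85; Jurassic 201.4 − 145 = 56.4; Tonian 1000 − 720 = 280; Orosirian 2050 − 1800 = 250; Calymmian 1600 − 1400 = 200.
Ranking these from shortest: Jurassic < Cryogenian < Calymmian < Orosirian < Tonian.
Position 2 in that ranking is Cryogenian, which lasted 85 Myr.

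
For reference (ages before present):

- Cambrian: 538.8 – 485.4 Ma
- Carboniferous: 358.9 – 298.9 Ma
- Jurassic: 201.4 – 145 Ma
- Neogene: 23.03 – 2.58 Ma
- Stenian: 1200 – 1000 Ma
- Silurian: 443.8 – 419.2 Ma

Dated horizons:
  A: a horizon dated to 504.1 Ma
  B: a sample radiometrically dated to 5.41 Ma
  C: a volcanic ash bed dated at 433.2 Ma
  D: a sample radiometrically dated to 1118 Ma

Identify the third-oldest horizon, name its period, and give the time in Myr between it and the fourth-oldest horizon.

C, in the Silurian; 427.79 million years to B

Larger Ma means older, so oldest first: D 1118 > A 504.1 > C 433.2 > B 5.41.
Counting 3 along gives C (433.2 Ma); the excerpt puts that inside the Silurian, 443.8–419.2 Ma.
Next in line is B (5.41 Ma), and 433.2 − 5.41 = 427.79 Myr.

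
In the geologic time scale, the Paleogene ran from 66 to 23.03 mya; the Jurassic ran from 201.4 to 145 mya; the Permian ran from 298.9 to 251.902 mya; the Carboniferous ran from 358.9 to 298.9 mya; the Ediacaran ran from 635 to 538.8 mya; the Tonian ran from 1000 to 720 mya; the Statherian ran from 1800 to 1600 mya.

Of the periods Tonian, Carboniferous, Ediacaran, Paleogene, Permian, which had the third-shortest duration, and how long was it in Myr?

Start − end for each: Tonian 1000 − 720 = 280; Carboniferous 358.9 − 298.9 = 60; Ediacaran 635 − 538.8 = 96.2; Paleogene 66 − 23.03 = 42.97; Permian 298.9 − 251.902 = 46.998.
Ranking these from shortest: Paleogene < Permian < Carboniferous < Ediacaran < Tonian.
Position 3 in that ranking is Carboniferous, which lasted 60 Myr.

Carboniferous, 60 million years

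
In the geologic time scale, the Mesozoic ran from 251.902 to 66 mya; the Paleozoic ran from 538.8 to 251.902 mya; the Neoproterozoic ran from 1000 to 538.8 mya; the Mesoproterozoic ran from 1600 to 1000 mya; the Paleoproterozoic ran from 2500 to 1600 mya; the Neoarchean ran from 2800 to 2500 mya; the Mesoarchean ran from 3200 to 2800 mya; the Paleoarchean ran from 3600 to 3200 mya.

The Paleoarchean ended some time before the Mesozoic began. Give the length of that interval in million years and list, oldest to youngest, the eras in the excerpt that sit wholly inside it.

2948.098 million years; Mesoarchean, Neoarchean, Paleoproterozoic, Mesoproterozoic, Neoproterozoic, Paleozoic

The Paleoarchean closes at 3200 Ma and the Mesozoic opens at 251.902 Ma, so the interval is 3200 − 251.902 = 2948.098 Myr.
An era fits inside if it starts at or after 3200 Ma and ends at or before 251.902 Ma; oldest first that gives Mesoarchean, Neoarchean, Paleoproterozoic, Mesoproterozoic, Neoproterozoic, Paleozoic.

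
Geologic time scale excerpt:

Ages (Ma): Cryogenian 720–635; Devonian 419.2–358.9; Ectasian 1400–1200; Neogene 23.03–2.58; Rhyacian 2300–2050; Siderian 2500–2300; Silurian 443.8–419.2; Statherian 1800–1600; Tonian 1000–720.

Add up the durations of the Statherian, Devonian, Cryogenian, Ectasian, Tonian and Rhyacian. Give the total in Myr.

1075.3 million years

Duration is start − end for each: (1800 − 1600) + (419.2 − 358.9) + (720 − 635) + (1400 − 1200) + (1000 − 720) + (2300 − 2050).
That is 200 + 60.3 + 85 + 200 + 280 + 250, which totals 1075.3 million years.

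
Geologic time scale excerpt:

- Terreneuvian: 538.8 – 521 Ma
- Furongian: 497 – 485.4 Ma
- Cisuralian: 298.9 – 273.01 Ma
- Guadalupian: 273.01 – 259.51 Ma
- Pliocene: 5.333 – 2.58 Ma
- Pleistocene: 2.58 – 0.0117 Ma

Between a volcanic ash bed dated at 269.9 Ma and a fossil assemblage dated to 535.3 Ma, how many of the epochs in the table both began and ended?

2

The older date is 535.3 Ma and the younger is 269.9 Ma.
Epochs with start < 535.3 and end > 269.9 Ma: Furongian (497–485.4), Cisuralian (298.9–273.01).
That is 2 complete epochs.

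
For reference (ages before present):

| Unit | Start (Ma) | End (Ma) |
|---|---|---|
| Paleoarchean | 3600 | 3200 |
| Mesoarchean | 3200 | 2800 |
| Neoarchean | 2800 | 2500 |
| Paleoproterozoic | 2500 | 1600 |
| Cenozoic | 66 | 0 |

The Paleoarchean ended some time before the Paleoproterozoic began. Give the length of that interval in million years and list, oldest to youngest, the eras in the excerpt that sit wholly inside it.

700 million years; Mesoarchean, Neoarchean

End of Paleoarchean = 3200 Ma; start of Paleoproterozoic = 2500 Ma.
Gap = 3200 − 2500 = 700 Myr.
Eras wholly inside 3200–2500 Ma: Mesoarchean (3200–2800), Neoarchean (2800–2500).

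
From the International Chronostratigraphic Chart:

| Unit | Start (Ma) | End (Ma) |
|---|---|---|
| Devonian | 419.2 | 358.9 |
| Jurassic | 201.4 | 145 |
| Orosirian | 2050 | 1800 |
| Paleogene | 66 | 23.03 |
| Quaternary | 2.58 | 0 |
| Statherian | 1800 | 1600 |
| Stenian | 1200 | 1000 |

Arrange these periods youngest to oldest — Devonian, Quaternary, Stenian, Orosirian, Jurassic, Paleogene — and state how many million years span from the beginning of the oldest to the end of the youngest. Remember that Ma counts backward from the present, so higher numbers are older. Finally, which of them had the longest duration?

From the excerpt: Devonian 419.2–358.9; Quaternary 2.58–0; Stenian 1200–1000; Orosirian 2050–1800; Jurassic 201.4–145; Paleogene 66–23.03 (Ma).
Larger Ma is earlier, so the oldest is Orosirian and the youngest is Quaternary; youngest to oldest: Quaternary, Paleogene, Jurassic, Devonian, Stenian, Orosirian.
Oldest start 2050 minus youngest end 0 gives 2050 Myr overall.
Individual lengths (start − end): Orosirian 250; Devonian 60.3; Paleogene 42.97; Jurassic 56.4; Stenian 200; Quaternary 2.58. The largest is Orosirian at 250 Myr.

Quaternary → Paleogene → Jurassic → Devonian → Stenian → Orosirian; total span 2050 Myr; longest is Orosirian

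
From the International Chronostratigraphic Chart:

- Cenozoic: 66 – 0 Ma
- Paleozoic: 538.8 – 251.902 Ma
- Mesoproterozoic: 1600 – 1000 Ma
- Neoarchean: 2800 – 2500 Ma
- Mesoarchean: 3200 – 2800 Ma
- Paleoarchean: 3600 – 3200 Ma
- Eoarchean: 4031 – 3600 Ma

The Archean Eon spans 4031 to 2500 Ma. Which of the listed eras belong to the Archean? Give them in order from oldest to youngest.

Eras with both bounds inside 4031–2500 Ma: Eoarchean (4031–3600), Paleoarchean (3600–3200), Mesoarchean (3200–2800), Neoarchean (2800–2500).

Eoarchean, Paleoarchean, Mesoarchean, Neoarchean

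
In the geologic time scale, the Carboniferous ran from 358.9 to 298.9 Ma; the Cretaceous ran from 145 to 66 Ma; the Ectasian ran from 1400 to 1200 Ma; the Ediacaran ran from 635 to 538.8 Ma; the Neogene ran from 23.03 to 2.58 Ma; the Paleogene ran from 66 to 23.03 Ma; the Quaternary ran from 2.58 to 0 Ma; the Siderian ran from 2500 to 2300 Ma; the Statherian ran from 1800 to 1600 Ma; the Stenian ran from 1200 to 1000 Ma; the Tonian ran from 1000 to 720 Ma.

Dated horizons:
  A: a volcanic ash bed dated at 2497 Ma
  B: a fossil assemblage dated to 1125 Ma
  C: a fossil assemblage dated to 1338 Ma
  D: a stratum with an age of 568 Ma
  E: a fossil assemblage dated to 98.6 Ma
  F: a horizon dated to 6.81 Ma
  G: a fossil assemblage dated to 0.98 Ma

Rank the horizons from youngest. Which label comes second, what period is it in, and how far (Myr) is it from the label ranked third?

F, in the Neogene; 91.79 million years to E

Sorted youngest-first by Ma: G (0.98), F (6.81), E (98.6), D (568), B (1125), C (1338), A (2497).
The second youngest is F at 6.81 Ma, which lies in 23.03–2.58 Ma: the Neogene.
The third youngest is E at 98.6 Ma; separation = |6.81 − 98.6| = 91.79 Myr.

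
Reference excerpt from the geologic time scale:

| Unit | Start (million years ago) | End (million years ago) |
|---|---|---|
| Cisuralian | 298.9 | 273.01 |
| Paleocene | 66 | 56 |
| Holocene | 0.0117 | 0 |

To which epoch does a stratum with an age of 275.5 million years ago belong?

Cisuralian

275.5 Ma lies between 298.9 and 273.01 Ma, so it falls in the Cisuralian.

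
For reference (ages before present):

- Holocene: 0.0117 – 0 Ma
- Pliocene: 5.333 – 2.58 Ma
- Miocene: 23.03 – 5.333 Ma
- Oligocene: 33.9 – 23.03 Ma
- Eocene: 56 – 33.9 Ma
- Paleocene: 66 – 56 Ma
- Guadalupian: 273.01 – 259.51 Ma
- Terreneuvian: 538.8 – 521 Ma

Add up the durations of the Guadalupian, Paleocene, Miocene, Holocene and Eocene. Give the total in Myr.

63.3087 million years

Each duration: Guadalupian = 13.5; Paleocene = 10; Miocene = 17.697; Holocene = 0.0117; Eocene = 22.1.
Sum: 13.5 + 10 + 17.697 + 0.0117 + 22.1 = 63.3087 Myr.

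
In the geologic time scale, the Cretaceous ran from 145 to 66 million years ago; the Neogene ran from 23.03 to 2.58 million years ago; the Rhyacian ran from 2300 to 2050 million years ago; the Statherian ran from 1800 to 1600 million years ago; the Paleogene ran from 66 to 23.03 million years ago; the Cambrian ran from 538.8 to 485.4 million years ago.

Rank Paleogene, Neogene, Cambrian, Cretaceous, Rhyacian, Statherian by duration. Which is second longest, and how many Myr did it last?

Statherian, 200 million years

Durations: Paleogene 42.97; Neogene 20.45; Cambrian 53.4; Cretaceous 79; Rhyacian 250; Statherian 200 Myr.
Sorted longest-first: Rhyacian (250), Statherian (200), Cretaceous (79), Cambrian (53.4), Paleogene (42.97), Neogene (20.45).
The second longest is Statherian at 200 Myr.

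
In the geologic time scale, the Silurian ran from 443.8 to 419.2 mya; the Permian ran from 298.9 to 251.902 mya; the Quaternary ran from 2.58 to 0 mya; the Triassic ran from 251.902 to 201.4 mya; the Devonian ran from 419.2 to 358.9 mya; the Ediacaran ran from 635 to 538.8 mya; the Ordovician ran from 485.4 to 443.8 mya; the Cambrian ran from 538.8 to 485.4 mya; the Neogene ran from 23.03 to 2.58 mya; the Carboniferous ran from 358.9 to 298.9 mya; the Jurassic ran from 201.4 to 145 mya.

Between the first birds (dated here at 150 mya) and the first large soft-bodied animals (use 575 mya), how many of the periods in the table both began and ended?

7

575 Ma sits inside the Ediacaran (635–538.8) and 150 Ma inside the Jurassic (201.4–145); neither of those is wholly between the two dates.
The listed periods lying completely between them are Cambrian, Ordovician, Silurian, Devonian, Carboniferous, Permian, Triassic — 7 in all.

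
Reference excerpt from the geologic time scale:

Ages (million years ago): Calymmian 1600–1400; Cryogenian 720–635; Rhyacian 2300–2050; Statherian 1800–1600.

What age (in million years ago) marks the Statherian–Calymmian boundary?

1600 million years ago

The Statherian ends and the Calymmian begins at 1600 million years ago.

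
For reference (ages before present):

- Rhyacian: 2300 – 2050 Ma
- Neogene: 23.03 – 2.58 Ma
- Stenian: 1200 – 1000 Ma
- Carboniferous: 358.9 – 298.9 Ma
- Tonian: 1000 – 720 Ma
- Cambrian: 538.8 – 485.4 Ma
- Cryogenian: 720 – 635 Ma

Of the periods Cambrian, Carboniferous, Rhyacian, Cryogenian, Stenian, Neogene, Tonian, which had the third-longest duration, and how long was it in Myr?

Stenian, 200 million years

Durations: Cambrian 53.4; Carboniferous 60; Rhyacian 250; Cryogenian 85; Stenian 200; Neogene 20.45; Tonian 280 Myr.
Sorted longest-first: Tonian (280), Rhyacian (250), Stenian (200), Cryogenian (85), Carboniferous (60), Cambrian (53.4), Neogene (20.45).
The third longest is Stenian at 200 Myr.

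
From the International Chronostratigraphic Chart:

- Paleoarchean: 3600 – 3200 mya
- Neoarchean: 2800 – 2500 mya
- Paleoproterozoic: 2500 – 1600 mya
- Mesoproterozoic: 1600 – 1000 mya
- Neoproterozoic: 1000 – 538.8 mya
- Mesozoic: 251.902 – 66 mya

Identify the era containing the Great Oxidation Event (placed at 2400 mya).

2400 Ma lies between 2500 and 1600 Ma, so it falls in the Paleoproterozoic.

Paleoproterozoic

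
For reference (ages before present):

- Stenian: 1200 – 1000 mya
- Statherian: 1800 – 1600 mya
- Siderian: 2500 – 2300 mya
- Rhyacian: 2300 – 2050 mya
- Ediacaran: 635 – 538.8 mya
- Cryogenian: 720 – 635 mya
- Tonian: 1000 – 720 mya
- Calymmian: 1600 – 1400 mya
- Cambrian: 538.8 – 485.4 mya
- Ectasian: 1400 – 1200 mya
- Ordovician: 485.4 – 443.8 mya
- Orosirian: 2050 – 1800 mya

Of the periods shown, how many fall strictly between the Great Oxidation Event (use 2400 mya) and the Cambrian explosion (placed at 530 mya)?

2400 Ma sits inside the Siderian (2500–2300) and 530 Ma inside the Cambrian (538.8–485.4); neither of those is wholly between the two dates.
The listed periods lying completely between them are Rhyacian, Orosirian, Statherian, Calymmian, Ectasian, Stenian, Tonian, Cryogenian, Ediacaran — 9 in all.

9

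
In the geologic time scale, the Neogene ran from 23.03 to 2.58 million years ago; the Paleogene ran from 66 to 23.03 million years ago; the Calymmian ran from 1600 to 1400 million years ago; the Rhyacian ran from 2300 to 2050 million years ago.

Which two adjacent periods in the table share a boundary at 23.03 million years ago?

The Paleogene ends at 23.03 million years ago and the Neogene begins at 23.03 million years ago, so they share that boundary.

Paleogene and Neogene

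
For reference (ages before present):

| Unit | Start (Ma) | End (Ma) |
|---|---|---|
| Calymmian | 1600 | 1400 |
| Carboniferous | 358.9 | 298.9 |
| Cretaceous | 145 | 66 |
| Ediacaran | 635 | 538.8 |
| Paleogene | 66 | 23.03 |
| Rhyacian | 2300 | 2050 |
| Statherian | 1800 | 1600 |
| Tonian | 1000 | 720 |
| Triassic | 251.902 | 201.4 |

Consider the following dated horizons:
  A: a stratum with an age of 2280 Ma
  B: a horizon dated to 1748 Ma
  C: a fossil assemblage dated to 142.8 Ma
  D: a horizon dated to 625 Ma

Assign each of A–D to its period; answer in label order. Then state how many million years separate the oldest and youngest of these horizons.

A — Rhyacian; B — Statherian; C — Cretaceous; D — Ediacaran; span 2137.2 million years

A: 2280 Ma lies in 2300–2050 Ma, so Rhyacian.
B: 1748 Ma lies in 1800–1600 Ma, so Statherian.
C: 142.8 Ma lies in 145–66 Ma, so Cretaceous.
D: 625 Ma lies in 635–538.8 Ma, so Ediacaran.
Oldest = 2280 Ma, youngest = 142.8 Ma → span 2137.2 Myr.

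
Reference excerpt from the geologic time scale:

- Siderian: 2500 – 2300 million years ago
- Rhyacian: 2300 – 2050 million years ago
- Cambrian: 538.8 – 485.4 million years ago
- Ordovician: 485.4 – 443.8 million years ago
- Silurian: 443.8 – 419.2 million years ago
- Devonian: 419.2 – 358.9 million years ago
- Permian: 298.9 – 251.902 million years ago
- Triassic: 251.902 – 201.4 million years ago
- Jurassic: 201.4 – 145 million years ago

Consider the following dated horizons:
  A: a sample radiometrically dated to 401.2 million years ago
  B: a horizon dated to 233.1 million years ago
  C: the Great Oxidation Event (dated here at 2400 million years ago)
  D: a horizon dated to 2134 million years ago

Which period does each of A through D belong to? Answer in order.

A: 401.2 Ma lies in 419.2–358.9 Ma, so Devonian.
B: 233.1 Ma lies in 251.902–201.4 Ma, so Triassic.
C: 2400 Ma lies in 2500–2300 Ma, so Siderian.
D: 2134 Ma lies in 2300–2050 Ma, so Rhyacian.

A — Devonian; B — Triassic; C — Siderian; D — Rhyacian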